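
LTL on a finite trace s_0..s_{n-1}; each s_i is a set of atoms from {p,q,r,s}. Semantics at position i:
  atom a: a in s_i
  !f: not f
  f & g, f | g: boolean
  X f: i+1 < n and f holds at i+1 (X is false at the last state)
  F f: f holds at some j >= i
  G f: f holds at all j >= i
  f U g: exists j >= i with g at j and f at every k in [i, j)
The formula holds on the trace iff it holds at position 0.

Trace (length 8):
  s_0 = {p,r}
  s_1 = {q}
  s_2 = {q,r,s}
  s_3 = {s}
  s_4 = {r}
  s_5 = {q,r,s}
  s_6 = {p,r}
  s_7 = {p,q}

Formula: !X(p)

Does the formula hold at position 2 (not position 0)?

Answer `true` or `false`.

s_0={p,r}: !X(p)=True X(p)=False p=True
s_1={q}: !X(p)=True X(p)=False p=False
s_2={q,r,s}: !X(p)=True X(p)=False p=False
s_3={s}: !X(p)=True X(p)=False p=False
s_4={r}: !X(p)=True X(p)=False p=False
s_5={q,r,s}: !X(p)=False X(p)=True p=False
s_6={p,r}: !X(p)=False X(p)=True p=True
s_7={p,q}: !X(p)=True X(p)=False p=True
Evaluating at position 2: result = True

Answer: true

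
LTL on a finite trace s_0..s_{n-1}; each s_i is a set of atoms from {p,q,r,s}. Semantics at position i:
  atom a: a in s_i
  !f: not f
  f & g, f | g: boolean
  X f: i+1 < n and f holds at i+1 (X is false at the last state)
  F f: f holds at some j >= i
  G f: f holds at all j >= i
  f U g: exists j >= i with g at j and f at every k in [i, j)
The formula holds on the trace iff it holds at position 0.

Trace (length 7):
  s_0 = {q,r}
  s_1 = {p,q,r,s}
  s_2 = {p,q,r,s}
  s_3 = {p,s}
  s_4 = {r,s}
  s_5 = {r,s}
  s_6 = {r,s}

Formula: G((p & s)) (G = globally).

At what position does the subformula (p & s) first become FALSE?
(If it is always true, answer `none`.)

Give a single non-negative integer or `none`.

Answer: 0

Derivation:
s_0={q,r}: (p & s)=False p=False s=False
s_1={p,q,r,s}: (p & s)=True p=True s=True
s_2={p,q,r,s}: (p & s)=True p=True s=True
s_3={p,s}: (p & s)=True p=True s=True
s_4={r,s}: (p & s)=False p=False s=True
s_5={r,s}: (p & s)=False p=False s=True
s_6={r,s}: (p & s)=False p=False s=True
G((p & s)) holds globally = False
First violation at position 0.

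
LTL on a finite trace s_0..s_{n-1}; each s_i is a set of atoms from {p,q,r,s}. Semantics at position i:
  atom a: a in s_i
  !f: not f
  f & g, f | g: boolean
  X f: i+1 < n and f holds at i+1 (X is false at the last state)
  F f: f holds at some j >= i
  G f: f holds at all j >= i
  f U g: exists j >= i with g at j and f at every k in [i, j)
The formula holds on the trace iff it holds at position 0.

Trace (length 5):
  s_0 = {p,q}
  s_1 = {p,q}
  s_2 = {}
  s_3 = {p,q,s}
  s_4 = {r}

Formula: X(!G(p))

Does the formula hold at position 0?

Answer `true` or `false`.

s_0={p,q}: X(!G(p))=True !G(p)=True G(p)=False p=True
s_1={p,q}: X(!G(p))=True !G(p)=True G(p)=False p=True
s_2={}: X(!G(p))=True !G(p)=True G(p)=False p=False
s_3={p,q,s}: X(!G(p))=True !G(p)=True G(p)=False p=True
s_4={r}: X(!G(p))=False !G(p)=True G(p)=False p=False

Answer: true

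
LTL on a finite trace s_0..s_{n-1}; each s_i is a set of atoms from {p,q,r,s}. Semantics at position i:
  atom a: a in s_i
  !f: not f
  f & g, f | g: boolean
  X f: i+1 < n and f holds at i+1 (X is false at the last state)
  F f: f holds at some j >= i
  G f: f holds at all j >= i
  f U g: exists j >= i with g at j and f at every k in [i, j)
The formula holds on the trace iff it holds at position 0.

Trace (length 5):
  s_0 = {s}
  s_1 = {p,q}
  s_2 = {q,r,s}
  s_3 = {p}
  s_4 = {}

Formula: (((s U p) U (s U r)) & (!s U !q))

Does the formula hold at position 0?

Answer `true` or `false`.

Answer: true

Derivation:
s_0={s}: (((s U p) U (s U r)) & (!s U !q))=True ((s U p) U (s U r))=True (s U p)=True s=True p=False (s U r)=False r=False (!s U !q)=True !s=False !q=True q=False
s_1={p,q}: (((s U p) U (s U r)) & (!s U !q))=False ((s U p) U (s U r))=True (s U p)=True s=False p=True (s U r)=False r=False (!s U !q)=False !s=True !q=False q=True
s_2={q,r,s}: (((s U p) U (s U r)) & (!s U !q))=False ((s U p) U (s U r))=True (s U p)=True s=True p=False (s U r)=True r=True (!s U !q)=False !s=False !q=False q=True
s_3={p}: (((s U p) U (s U r)) & (!s U !q))=False ((s U p) U (s U r))=False (s U p)=True s=False p=True (s U r)=False r=False (!s U !q)=True !s=True !q=True q=False
s_4={}: (((s U p) U (s U r)) & (!s U !q))=False ((s U p) U (s U r))=False (s U p)=False s=False p=False (s U r)=False r=False (!s U !q)=True !s=True !q=True q=False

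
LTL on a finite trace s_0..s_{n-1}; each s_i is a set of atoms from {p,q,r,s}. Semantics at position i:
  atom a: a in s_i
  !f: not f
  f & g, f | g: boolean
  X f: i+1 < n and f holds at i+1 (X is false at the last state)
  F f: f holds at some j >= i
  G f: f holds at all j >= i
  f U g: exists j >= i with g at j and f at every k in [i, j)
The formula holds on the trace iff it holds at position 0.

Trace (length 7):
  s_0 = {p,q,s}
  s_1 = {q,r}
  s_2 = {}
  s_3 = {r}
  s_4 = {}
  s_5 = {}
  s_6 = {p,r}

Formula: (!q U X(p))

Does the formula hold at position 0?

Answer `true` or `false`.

s_0={p,q,s}: (!q U X(p))=False !q=False q=True X(p)=False p=True
s_1={q,r}: (!q U X(p))=False !q=False q=True X(p)=False p=False
s_2={}: (!q U X(p))=True !q=True q=False X(p)=False p=False
s_3={r}: (!q U X(p))=True !q=True q=False X(p)=False p=False
s_4={}: (!q U X(p))=True !q=True q=False X(p)=False p=False
s_5={}: (!q U X(p))=True !q=True q=False X(p)=True p=False
s_6={p,r}: (!q U X(p))=False !q=True q=False X(p)=False p=True

Answer: false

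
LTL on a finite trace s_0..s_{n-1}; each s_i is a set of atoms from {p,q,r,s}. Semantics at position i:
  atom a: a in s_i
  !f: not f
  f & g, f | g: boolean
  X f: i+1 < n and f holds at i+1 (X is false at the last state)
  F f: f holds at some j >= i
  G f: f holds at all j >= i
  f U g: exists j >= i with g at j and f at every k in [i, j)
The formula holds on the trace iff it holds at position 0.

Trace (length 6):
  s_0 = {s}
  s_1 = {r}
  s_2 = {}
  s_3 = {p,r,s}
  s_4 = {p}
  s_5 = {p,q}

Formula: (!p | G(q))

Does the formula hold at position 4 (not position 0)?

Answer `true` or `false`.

Answer: false

Derivation:
s_0={s}: (!p | G(q))=True !p=True p=False G(q)=False q=False
s_1={r}: (!p | G(q))=True !p=True p=False G(q)=False q=False
s_2={}: (!p | G(q))=True !p=True p=False G(q)=False q=False
s_3={p,r,s}: (!p | G(q))=False !p=False p=True G(q)=False q=False
s_4={p}: (!p | G(q))=False !p=False p=True G(q)=False q=False
s_5={p,q}: (!p | G(q))=True !p=False p=True G(q)=True q=True
Evaluating at position 4: result = False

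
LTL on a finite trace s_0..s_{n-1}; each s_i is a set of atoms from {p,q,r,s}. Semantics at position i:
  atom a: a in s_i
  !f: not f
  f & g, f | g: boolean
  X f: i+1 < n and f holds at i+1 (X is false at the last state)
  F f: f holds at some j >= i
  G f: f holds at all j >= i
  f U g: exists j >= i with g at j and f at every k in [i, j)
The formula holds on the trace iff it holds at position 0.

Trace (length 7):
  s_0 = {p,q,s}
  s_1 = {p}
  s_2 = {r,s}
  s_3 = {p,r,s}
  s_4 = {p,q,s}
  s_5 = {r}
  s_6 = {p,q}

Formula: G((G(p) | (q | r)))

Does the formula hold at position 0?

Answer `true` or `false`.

Answer: false

Derivation:
s_0={p,q,s}: G((G(p) | (q | r)))=False (G(p) | (q | r))=True G(p)=False p=True (q | r)=True q=True r=False
s_1={p}: G((G(p) | (q | r)))=False (G(p) | (q | r))=False G(p)=False p=True (q | r)=False q=False r=False
s_2={r,s}: G((G(p) | (q | r)))=True (G(p) | (q | r))=True G(p)=False p=False (q | r)=True q=False r=True
s_3={p,r,s}: G((G(p) | (q | r)))=True (G(p) | (q | r))=True G(p)=False p=True (q | r)=True q=False r=True
s_4={p,q,s}: G((G(p) | (q | r)))=True (G(p) | (q | r))=True G(p)=False p=True (q | r)=True q=True r=False
s_5={r}: G((G(p) | (q | r)))=True (G(p) | (q | r))=True G(p)=False p=False (q | r)=True q=False r=True
s_6={p,q}: G((G(p) | (q | r)))=True (G(p) | (q | r))=True G(p)=True p=True (q | r)=True q=True r=False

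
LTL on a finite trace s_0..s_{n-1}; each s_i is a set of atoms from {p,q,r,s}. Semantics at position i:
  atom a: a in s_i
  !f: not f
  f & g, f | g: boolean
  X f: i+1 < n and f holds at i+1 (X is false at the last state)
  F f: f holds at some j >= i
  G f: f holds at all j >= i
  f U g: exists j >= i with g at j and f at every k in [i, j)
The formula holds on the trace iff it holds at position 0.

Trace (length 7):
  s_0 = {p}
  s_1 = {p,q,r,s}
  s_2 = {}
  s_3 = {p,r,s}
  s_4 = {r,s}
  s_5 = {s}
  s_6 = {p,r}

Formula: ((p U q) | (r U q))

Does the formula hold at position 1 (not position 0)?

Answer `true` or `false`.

Answer: true

Derivation:
s_0={p}: ((p U q) | (r U q))=True (p U q)=True p=True q=False (r U q)=False r=False
s_1={p,q,r,s}: ((p U q) | (r U q))=True (p U q)=True p=True q=True (r U q)=True r=True
s_2={}: ((p U q) | (r U q))=False (p U q)=False p=False q=False (r U q)=False r=False
s_3={p,r,s}: ((p U q) | (r U q))=False (p U q)=False p=True q=False (r U q)=False r=True
s_4={r,s}: ((p U q) | (r U q))=False (p U q)=False p=False q=False (r U q)=False r=True
s_5={s}: ((p U q) | (r U q))=False (p U q)=False p=False q=False (r U q)=False r=False
s_6={p,r}: ((p U q) | (r U q))=False (p U q)=False p=True q=False (r U q)=False r=True
Evaluating at position 1: result = True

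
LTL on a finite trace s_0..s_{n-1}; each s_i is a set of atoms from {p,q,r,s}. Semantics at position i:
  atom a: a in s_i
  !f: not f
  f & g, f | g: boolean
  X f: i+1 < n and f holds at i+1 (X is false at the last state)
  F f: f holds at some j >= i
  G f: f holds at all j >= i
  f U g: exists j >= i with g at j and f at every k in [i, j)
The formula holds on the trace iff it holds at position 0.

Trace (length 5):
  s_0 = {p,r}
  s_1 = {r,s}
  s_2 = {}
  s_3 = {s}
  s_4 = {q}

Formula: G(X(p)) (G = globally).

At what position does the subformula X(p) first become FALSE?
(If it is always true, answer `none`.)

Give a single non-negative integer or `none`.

Answer: 0

Derivation:
s_0={p,r}: X(p)=False p=True
s_1={r,s}: X(p)=False p=False
s_2={}: X(p)=False p=False
s_3={s}: X(p)=False p=False
s_4={q}: X(p)=False p=False
G(X(p)) holds globally = False
First violation at position 0.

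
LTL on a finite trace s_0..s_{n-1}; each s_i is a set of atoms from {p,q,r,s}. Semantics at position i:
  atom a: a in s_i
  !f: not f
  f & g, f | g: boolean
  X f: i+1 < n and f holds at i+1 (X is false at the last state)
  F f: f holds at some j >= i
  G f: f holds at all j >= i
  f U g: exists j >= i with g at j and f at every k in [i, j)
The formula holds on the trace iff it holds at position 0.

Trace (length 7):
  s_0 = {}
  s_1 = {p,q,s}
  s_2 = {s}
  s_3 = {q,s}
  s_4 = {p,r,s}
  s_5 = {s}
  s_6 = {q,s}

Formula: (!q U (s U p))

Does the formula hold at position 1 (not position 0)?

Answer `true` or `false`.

Answer: true

Derivation:
s_0={}: (!q U (s U p))=True !q=True q=False (s U p)=False s=False p=False
s_1={p,q,s}: (!q U (s U p))=True !q=False q=True (s U p)=True s=True p=True
s_2={s}: (!q U (s U p))=True !q=True q=False (s U p)=True s=True p=False
s_3={q,s}: (!q U (s U p))=True !q=False q=True (s U p)=True s=True p=False
s_4={p,r,s}: (!q U (s U p))=True !q=True q=False (s U p)=True s=True p=True
s_5={s}: (!q U (s U p))=False !q=True q=False (s U p)=False s=True p=False
s_6={q,s}: (!q U (s U p))=False !q=False q=True (s U p)=False s=True p=False
Evaluating at position 1: result = True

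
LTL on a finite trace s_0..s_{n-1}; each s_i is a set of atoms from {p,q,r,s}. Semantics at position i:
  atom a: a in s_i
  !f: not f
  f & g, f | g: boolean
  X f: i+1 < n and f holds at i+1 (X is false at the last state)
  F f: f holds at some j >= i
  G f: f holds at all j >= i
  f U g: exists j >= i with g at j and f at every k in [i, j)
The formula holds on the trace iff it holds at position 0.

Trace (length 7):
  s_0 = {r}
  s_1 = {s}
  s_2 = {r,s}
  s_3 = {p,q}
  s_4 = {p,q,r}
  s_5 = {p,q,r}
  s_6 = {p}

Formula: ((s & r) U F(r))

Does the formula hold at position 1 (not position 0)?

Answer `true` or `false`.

s_0={r}: ((s & r) U F(r))=True (s & r)=False s=False r=True F(r)=True
s_1={s}: ((s & r) U F(r))=True (s & r)=False s=True r=False F(r)=True
s_2={r,s}: ((s & r) U F(r))=True (s & r)=True s=True r=True F(r)=True
s_3={p,q}: ((s & r) U F(r))=True (s & r)=False s=False r=False F(r)=True
s_4={p,q,r}: ((s & r) U F(r))=True (s & r)=False s=False r=True F(r)=True
s_5={p,q,r}: ((s & r) U F(r))=True (s & r)=False s=False r=True F(r)=True
s_6={p}: ((s & r) U F(r))=False (s & r)=False s=False r=False F(r)=False
Evaluating at position 1: result = True

Answer: true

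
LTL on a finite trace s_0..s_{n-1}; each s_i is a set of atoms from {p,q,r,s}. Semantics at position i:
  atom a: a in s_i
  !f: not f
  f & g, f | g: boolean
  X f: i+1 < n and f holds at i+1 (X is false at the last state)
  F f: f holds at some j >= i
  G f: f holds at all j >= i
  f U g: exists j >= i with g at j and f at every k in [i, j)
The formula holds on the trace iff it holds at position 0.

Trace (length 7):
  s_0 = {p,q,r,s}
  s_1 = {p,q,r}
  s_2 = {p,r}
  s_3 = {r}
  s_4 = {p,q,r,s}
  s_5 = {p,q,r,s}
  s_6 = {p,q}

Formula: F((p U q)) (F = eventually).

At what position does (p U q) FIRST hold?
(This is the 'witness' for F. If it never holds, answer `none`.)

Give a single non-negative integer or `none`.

Answer: 0

Derivation:
s_0={p,q,r,s}: (p U q)=True p=True q=True
s_1={p,q,r}: (p U q)=True p=True q=True
s_2={p,r}: (p U q)=False p=True q=False
s_3={r}: (p U q)=False p=False q=False
s_4={p,q,r,s}: (p U q)=True p=True q=True
s_5={p,q,r,s}: (p U q)=True p=True q=True
s_6={p,q}: (p U q)=True p=True q=True
F((p U q)) holds; first witness at position 0.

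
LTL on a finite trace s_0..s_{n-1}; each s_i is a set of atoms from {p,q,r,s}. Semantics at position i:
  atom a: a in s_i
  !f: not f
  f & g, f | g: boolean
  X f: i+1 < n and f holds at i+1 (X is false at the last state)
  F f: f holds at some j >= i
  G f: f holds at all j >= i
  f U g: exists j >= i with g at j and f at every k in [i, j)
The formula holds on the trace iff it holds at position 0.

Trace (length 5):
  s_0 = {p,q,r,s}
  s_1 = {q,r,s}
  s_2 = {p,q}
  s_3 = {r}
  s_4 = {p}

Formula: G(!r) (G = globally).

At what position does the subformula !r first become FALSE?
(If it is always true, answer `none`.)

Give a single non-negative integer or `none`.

Answer: 0

Derivation:
s_0={p,q,r,s}: !r=False r=True
s_1={q,r,s}: !r=False r=True
s_2={p,q}: !r=True r=False
s_3={r}: !r=False r=True
s_4={p}: !r=True r=False
G(!r) holds globally = False
First violation at position 0.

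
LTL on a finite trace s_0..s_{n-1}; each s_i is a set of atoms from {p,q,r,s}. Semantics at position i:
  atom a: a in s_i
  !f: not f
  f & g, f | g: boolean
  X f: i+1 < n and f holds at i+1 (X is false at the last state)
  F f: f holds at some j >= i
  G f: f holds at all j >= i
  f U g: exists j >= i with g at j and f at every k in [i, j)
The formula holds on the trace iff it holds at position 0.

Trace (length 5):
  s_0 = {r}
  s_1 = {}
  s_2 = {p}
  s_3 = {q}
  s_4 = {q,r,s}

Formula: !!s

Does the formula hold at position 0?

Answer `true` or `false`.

Answer: false

Derivation:
s_0={r}: !!s=False !s=True s=False
s_1={}: !!s=False !s=True s=False
s_2={p}: !!s=False !s=True s=False
s_3={q}: !!s=False !s=True s=False
s_4={q,r,s}: !!s=True !s=False s=True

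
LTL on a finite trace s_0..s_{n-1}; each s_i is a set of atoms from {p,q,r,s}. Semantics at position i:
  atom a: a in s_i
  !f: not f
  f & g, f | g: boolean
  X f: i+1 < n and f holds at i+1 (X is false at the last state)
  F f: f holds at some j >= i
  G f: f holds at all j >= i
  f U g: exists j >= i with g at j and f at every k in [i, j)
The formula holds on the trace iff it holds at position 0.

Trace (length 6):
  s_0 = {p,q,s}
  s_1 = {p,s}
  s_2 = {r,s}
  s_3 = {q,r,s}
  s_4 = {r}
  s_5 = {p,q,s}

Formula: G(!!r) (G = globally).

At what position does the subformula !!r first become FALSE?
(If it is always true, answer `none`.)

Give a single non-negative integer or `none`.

Answer: 0

Derivation:
s_0={p,q,s}: !!r=False !r=True r=False
s_1={p,s}: !!r=False !r=True r=False
s_2={r,s}: !!r=True !r=False r=True
s_3={q,r,s}: !!r=True !r=False r=True
s_4={r}: !!r=True !r=False r=True
s_5={p,q,s}: !!r=False !r=True r=False
G(!!r) holds globally = False
First violation at position 0.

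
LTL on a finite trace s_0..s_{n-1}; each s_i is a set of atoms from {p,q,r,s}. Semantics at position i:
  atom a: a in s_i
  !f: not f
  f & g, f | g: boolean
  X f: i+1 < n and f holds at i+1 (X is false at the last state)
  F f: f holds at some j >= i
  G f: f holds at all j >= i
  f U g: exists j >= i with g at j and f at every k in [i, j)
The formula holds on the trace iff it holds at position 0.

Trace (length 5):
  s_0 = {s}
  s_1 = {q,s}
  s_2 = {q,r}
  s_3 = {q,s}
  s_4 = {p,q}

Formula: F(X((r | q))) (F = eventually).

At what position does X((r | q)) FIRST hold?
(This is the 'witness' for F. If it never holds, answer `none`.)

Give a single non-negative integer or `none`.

s_0={s}: X((r | q))=True (r | q)=False r=False q=False
s_1={q,s}: X((r | q))=True (r | q)=True r=False q=True
s_2={q,r}: X((r | q))=True (r | q)=True r=True q=True
s_3={q,s}: X((r | q))=True (r | q)=True r=False q=True
s_4={p,q}: X((r | q))=False (r | q)=True r=False q=True
F(X((r | q))) holds; first witness at position 0.

Answer: 0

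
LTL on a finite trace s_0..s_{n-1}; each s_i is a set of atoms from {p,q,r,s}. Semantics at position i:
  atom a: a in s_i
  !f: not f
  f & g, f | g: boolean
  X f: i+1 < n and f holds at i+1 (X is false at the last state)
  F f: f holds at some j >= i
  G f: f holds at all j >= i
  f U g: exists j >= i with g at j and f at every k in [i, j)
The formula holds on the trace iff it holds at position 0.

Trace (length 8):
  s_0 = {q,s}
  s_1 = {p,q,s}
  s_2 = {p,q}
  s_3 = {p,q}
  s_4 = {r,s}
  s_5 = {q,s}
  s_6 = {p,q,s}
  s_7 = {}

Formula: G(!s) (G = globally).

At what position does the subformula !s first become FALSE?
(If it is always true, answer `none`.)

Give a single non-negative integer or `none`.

Answer: 0

Derivation:
s_0={q,s}: !s=False s=True
s_1={p,q,s}: !s=False s=True
s_2={p,q}: !s=True s=False
s_3={p,q}: !s=True s=False
s_4={r,s}: !s=False s=True
s_5={q,s}: !s=False s=True
s_6={p,q,s}: !s=False s=True
s_7={}: !s=True s=False
G(!s) holds globally = False
First violation at position 0.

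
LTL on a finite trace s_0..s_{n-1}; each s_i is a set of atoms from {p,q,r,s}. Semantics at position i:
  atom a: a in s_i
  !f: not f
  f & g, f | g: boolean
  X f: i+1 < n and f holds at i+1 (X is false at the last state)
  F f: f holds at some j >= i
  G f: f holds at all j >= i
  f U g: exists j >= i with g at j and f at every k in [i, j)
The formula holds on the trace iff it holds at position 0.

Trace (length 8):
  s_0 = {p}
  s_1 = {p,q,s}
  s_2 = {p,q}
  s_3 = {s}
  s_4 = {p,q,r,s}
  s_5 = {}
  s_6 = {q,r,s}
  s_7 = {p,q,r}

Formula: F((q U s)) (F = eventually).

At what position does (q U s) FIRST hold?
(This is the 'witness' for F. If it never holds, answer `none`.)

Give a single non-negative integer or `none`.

Answer: 1

Derivation:
s_0={p}: (q U s)=False q=False s=False
s_1={p,q,s}: (q U s)=True q=True s=True
s_2={p,q}: (q U s)=True q=True s=False
s_3={s}: (q U s)=True q=False s=True
s_4={p,q,r,s}: (q U s)=True q=True s=True
s_5={}: (q U s)=False q=False s=False
s_6={q,r,s}: (q U s)=True q=True s=True
s_7={p,q,r}: (q U s)=False q=True s=False
F((q U s)) holds; first witness at position 1.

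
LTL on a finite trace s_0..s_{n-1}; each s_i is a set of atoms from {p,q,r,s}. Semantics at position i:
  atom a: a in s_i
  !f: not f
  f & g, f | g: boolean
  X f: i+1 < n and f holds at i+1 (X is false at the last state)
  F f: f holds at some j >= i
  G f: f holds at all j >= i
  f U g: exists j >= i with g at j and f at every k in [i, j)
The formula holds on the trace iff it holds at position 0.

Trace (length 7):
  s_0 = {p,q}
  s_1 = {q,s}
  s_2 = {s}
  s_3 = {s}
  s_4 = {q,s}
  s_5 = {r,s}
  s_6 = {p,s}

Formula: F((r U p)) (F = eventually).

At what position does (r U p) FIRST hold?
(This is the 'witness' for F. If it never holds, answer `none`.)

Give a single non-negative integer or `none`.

s_0={p,q}: (r U p)=True r=False p=True
s_1={q,s}: (r U p)=False r=False p=False
s_2={s}: (r U p)=False r=False p=False
s_3={s}: (r U p)=False r=False p=False
s_4={q,s}: (r U p)=False r=False p=False
s_5={r,s}: (r U p)=True r=True p=False
s_6={p,s}: (r U p)=True r=False p=True
F((r U p)) holds; first witness at position 0.

Answer: 0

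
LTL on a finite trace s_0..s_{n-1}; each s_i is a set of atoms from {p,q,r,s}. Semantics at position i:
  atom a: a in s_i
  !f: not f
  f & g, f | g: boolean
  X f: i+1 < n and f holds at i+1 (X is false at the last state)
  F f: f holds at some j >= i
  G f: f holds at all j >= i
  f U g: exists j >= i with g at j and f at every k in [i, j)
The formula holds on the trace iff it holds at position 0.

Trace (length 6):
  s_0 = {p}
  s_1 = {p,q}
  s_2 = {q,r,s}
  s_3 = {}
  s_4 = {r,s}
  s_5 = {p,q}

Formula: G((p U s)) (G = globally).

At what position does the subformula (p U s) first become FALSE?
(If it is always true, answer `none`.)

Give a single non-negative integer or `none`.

Answer: 3

Derivation:
s_0={p}: (p U s)=True p=True s=False
s_1={p,q}: (p U s)=True p=True s=False
s_2={q,r,s}: (p U s)=True p=False s=True
s_3={}: (p U s)=False p=False s=False
s_4={r,s}: (p U s)=True p=False s=True
s_5={p,q}: (p U s)=False p=True s=False
G((p U s)) holds globally = False
First violation at position 3.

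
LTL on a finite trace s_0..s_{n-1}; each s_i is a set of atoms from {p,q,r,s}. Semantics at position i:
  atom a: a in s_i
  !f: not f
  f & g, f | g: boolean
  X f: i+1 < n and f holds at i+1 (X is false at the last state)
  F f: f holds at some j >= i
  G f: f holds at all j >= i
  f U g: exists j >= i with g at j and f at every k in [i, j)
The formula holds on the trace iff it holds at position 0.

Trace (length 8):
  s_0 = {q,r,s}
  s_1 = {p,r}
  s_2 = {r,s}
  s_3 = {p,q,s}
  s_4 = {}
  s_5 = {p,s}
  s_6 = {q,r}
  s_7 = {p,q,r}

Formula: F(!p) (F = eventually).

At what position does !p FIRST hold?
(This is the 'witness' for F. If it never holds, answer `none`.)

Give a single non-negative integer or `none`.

Answer: 0

Derivation:
s_0={q,r,s}: !p=True p=False
s_1={p,r}: !p=False p=True
s_2={r,s}: !p=True p=False
s_3={p,q,s}: !p=False p=True
s_4={}: !p=True p=False
s_5={p,s}: !p=False p=True
s_6={q,r}: !p=True p=False
s_7={p,q,r}: !p=False p=True
F(!p) holds; first witness at position 0.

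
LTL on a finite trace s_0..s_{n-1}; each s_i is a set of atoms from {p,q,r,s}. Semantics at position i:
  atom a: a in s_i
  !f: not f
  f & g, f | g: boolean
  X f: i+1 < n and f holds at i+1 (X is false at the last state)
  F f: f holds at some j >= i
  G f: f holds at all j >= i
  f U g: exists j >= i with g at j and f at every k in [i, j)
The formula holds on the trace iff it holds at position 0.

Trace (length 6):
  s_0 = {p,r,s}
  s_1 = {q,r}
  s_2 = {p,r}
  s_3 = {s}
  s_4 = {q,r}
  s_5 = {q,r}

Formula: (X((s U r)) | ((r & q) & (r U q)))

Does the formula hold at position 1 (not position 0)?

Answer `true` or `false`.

Answer: true

Derivation:
s_0={p,r,s}: (X((s U r)) | ((r & q) & (r U q)))=True X((s U r))=True (s U r)=True s=True r=True ((r & q) & (r U q))=False (r & q)=False q=False (r U q)=True
s_1={q,r}: (X((s U r)) | ((r & q) & (r U q)))=True X((s U r))=True (s U r)=True s=False r=True ((r & q) & (r U q))=True (r & q)=True q=True (r U q)=True
s_2={p,r}: (X((s U r)) | ((r & q) & (r U q)))=True X((s U r))=True (s U r)=True s=False r=True ((r & q) & (r U q))=False (r & q)=False q=False (r U q)=False
s_3={s}: (X((s U r)) | ((r & q) & (r U q)))=True X((s U r))=True (s U r)=True s=True r=False ((r & q) & (r U q))=False (r & q)=False q=False (r U q)=False
s_4={q,r}: (X((s U r)) | ((r & q) & (r U q)))=True X((s U r))=True (s U r)=True s=False r=True ((r & q) & (r U q))=True (r & q)=True q=True (r U q)=True
s_5={q,r}: (X((s U r)) | ((r & q) & (r U q)))=True X((s U r))=False (s U r)=True s=False r=True ((r & q) & (r U q))=True (r & q)=True q=True (r U q)=True
Evaluating at position 1: result = True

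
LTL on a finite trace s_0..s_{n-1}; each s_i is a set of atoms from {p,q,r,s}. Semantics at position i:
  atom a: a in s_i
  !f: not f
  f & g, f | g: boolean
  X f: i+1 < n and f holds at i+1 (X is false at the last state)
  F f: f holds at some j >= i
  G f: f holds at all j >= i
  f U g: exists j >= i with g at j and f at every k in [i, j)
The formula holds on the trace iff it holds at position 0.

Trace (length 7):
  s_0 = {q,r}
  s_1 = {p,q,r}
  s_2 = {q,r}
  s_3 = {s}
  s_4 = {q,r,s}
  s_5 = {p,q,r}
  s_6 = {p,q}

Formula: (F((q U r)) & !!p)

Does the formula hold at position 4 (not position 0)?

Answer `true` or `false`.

Answer: false

Derivation:
s_0={q,r}: (F((q U r)) & !!p)=False F((q U r))=True (q U r)=True q=True r=True !!p=False !p=True p=False
s_1={p,q,r}: (F((q U r)) & !!p)=True F((q U r))=True (q U r)=True q=True r=True !!p=True !p=False p=True
s_2={q,r}: (F((q U r)) & !!p)=False F((q U r))=True (q U r)=True q=True r=True !!p=False !p=True p=False
s_3={s}: (F((q U r)) & !!p)=False F((q U r))=True (q U r)=False q=False r=False !!p=False !p=True p=False
s_4={q,r,s}: (F((q U r)) & !!p)=False F((q U r))=True (q U r)=True q=True r=True !!p=False !p=True p=False
s_5={p,q,r}: (F((q U r)) & !!p)=True F((q U r))=True (q U r)=True q=True r=True !!p=True !p=False p=True
s_6={p,q}: (F((q U r)) & !!p)=False F((q U r))=False (q U r)=False q=True r=False !!p=True !p=False p=True
Evaluating at position 4: result = False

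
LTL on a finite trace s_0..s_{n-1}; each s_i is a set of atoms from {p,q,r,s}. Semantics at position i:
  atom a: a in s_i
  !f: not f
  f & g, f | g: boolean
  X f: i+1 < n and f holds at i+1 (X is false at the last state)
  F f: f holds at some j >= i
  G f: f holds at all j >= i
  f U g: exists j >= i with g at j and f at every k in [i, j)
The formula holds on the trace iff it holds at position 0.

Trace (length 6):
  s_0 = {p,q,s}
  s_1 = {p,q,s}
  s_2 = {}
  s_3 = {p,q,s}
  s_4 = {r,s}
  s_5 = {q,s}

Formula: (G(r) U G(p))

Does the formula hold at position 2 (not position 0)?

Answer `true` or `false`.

Answer: false

Derivation:
s_0={p,q,s}: (G(r) U G(p))=False G(r)=False r=False G(p)=False p=True
s_1={p,q,s}: (G(r) U G(p))=False G(r)=False r=False G(p)=False p=True
s_2={}: (G(r) U G(p))=False G(r)=False r=False G(p)=False p=False
s_3={p,q,s}: (G(r) U G(p))=False G(r)=False r=False G(p)=False p=True
s_4={r,s}: (G(r) U G(p))=False G(r)=False r=True G(p)=False p=False
s_5={q,s}: (G(r) U G(p))=False G(r)=False r=False G(p)=False p=False
Evaluating at position 2: result = False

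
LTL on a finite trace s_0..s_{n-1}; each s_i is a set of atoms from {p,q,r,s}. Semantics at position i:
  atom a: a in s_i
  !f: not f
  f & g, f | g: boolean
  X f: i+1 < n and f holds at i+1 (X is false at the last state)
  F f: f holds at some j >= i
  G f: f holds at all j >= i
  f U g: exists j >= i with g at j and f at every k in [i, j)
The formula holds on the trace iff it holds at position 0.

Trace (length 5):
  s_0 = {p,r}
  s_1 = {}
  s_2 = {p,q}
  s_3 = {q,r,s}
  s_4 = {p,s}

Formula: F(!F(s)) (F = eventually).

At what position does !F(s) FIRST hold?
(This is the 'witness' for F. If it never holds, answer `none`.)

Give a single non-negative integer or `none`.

Answer: none

Derivation:
s_0={p,r}: !F(s)=False F(s)=True s=False
s_1={}: !F(s)=False F(s)=True s=False
s_2={p,q}: !F(s)=False F(s)=True s=False
s_3={q,r,s}: !F(s)=False F(s)=True s=True
s_4={p,s}: !F(s)=False F(s)=True s=True
F(!F(s)) does not hold (no witness exists).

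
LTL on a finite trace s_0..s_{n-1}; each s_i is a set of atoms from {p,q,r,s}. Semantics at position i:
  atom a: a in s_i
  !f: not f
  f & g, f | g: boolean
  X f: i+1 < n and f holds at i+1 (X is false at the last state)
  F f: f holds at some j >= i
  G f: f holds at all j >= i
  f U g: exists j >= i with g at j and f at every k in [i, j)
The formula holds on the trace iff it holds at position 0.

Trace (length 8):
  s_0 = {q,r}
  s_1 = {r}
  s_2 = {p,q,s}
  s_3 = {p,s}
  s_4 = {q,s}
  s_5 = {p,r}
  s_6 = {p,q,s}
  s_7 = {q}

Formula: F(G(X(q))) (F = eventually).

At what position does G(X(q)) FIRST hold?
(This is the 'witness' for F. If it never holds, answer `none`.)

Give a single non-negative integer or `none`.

Answer: none

Derivation:
s_0={q,r}: G(X(q))=False X(q)=False q=True
s_1={r}: G(X(q))=False X(q)=True q=False
s_2={p,q,s}: G(X(q))=False X(q)=False q=True
s_3={p,s}: G(X(q))=False X(q)=True q=False
s_4={q,s}: G(X(q))=False X(q)=False q=True
s_5={p,r}: G(X(q))=False X(q)=True q=False
s_6={p,q,s}: G(X(q))=False X(q)=True q=True
s_7={q}: G(X(q))=False X(q)=False q=True
F(G(X(q))) does not hold (no witness exists).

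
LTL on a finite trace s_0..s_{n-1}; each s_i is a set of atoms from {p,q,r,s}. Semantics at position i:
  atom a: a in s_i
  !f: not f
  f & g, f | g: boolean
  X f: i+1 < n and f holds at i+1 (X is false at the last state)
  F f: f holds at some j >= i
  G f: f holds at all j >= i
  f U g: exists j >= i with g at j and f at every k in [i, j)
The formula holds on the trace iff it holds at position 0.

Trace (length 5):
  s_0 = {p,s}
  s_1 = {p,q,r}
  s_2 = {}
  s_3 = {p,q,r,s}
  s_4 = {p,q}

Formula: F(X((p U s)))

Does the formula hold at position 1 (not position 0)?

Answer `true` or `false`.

s_0={p,s}: F(X((p U s)))=True X((p U s))=False (p U s)=True p=True s=True
s_1={p,q,r}: F(X((p U s)))=True X((p U s))=False (p U s)=False p=True s=False
s_2={}: F(X((p U s)))=True X((p U s))=True (p U s)=False p=False s=False
s_3={p,q,r,s}: F(X((p U s)))=False X((p U s))=False (p U s)=True p=True s=True
s_4={p,q}: F(X((p U s)))=False X((p U s))=False (p U s)=False p=True s=False
Evaluating at position 1: result = True

Answer: true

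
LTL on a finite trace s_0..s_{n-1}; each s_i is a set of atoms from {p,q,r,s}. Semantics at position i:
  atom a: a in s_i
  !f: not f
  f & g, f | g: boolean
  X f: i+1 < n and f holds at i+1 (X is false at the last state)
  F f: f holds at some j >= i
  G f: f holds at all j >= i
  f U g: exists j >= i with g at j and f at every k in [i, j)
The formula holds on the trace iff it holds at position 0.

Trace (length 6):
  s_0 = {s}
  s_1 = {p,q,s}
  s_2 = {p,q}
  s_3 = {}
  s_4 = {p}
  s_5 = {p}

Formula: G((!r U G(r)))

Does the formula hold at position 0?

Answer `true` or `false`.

s_0={s}: G((!r U G(r)))=False (!r U G(r))=False !r=True r=False G(r)=False
s_1={p,q,s}: G((!r U G(r)))=False (!r U G(r))=False !r=True r=False G(r)=False
s_2={p,q}: G((!r U G(r)))=False (!r U G(r))=False !r=True r=False G(r)=False
s_3={}: G((!r U G(r)))=False (!r U G(r))=False !r=True r=False G(r)=False
s_4={p}: G((!r U G(r)))=False (!r U G(r))=False !r=True r=False G(r)=False
s_5={p}: G((!r U G(r)))=False (!r U G(r))=False !r=True r=False G(r)=False

Answer: false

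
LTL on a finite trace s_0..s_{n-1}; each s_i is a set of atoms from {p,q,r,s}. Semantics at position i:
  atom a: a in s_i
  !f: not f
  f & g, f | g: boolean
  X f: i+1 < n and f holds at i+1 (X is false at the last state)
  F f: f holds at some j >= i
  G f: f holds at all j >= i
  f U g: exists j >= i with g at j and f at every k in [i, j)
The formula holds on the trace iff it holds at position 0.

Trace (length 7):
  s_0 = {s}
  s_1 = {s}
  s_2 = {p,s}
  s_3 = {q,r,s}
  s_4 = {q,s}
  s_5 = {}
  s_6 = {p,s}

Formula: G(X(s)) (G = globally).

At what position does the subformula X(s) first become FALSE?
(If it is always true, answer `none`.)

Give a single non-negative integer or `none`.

Answer: 4

Derivation:
s_0={s}: X(s)=True s=True
s_1={s}: X(s)=True s=True
s_2={p,s}: X(s)=True s=True
s_3={q,r,s}: X(s)=True s=True
s_4={q,s}: X(s)=False s=True
s_5={}: X(s)=True s=False
s_6={p,s}: X(s)=False s=True
G(X(s)) holds globally = False
First violation at position 4.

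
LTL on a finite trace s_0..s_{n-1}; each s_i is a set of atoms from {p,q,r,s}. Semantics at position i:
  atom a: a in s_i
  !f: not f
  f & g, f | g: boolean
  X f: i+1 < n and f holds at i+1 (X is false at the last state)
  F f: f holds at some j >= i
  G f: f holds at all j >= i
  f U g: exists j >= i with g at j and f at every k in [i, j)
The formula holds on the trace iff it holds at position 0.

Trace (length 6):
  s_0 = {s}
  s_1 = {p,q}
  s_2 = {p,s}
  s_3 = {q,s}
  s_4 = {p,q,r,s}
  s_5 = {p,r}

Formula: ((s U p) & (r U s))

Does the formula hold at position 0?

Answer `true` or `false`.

Answer: true

Derivation:
s_0={s}: ((s U p) & (r U s))=True (s U p)=True s=True p=False (r U s)=True r=False
s_1={p,q}: ((s U p) & (r U s))=False (s U p)=True s=False p=True (r U s)=False r=False
s_2={p,s}: ((s U p) & (r U s))=True (s U p)=True s=True p=True (r U s)=True r=False
s_3={q,s}: ((s U p) & (r U s))=True (s U p)=True s=True p=False (r U s)=True r=False
s_4={p,q,r,s}: ((s U p) & (r U s))=True (s U p)=True s=True p=True (r U s)=True r=True
s_5={p,r}: ((s U p) & (r U s))=False (s U p)=True s=False p=True (r U s)=False r=True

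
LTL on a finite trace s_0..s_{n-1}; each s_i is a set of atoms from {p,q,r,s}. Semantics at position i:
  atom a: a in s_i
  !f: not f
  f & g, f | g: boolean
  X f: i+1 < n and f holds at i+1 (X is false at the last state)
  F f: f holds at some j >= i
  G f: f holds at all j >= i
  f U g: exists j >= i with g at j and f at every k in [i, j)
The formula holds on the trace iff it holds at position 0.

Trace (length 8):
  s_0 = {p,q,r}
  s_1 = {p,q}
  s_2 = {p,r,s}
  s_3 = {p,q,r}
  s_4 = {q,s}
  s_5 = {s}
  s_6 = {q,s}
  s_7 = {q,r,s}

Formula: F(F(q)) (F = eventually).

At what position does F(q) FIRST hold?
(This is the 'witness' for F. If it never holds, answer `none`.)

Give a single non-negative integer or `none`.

s_0={p,q,r}: F(q)=True q=True
s_1={p,q}: F(q)=True q=True
s_2={p,r,s}: F(q)=True q=False
s_3={p,q,r}: F(q)=True q=True
s_4={q,s}: F(q)=True q=True
s_5={s}: F(q)=True q=False
s_6={q,s}: F(q)=True q=True
s_7={q,r,s}: F(q)=True q=True
F(F(q)) holds; first witness at position 0.

Answer: 0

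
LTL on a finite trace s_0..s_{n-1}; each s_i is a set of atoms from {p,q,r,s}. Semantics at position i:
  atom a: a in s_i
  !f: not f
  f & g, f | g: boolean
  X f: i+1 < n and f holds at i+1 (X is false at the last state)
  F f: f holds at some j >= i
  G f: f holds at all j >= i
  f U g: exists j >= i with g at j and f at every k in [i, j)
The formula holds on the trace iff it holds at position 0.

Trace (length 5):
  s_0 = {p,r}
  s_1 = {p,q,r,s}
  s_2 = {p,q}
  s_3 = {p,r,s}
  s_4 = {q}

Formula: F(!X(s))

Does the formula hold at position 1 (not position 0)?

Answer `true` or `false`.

Answer: true

Derivation:
s_0={p,r}: F(!X(s))=True !X(s)=False X(s)=True s=False
s_1={p,q,r,s}: F(!X(s))=True !X(s)=True X(s)=False s=True
s_2={p,q}: F(!X(s))=True !X(s)=False X(s)=True s=False
s_3={p,r,s}: F(!X(s))=True !X(s)=True X(s)=False s=True
s_4={q}: F(!X(s))=True !X(s)=True X(s)=False s=False
Evaluating at position 1: result = True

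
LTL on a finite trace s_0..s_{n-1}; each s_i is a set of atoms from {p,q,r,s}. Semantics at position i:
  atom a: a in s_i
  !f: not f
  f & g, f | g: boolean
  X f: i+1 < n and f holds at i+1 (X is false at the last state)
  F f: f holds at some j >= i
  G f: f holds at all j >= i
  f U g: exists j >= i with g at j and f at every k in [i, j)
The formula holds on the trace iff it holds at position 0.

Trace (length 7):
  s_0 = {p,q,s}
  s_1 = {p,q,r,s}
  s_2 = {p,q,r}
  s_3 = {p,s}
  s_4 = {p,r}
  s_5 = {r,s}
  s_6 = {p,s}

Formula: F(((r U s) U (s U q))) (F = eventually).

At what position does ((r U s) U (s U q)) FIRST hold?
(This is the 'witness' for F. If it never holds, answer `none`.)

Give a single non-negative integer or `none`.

s_0={p,q,s}: ((r U s) U (s U q))=True (r U s)=True r=False s=True (s U q)=True q=True
s_1={p,q,r,s}: ((r U s) U (s U q))=True (r U s)=True r=True s=True (s U q)=True q=True
s_2={p,q,r}: ((r U s) U (s U q))=True (r U s)=True r=True s=False (s U q)=True q=True
s_3={p,s}: ((r U s) U (s U q))=False (r U s)=True r=False s=True (s U q)=False q=False
s_4={p,r}: ((r U s) U (s U q))=False (r U s)=True r=True s=False (s U q)=False q=False
s_5={r,s}: ((r U s) U (s U q))=False (r U s)=True r=True s=True (s U q)=False q=False
s_6={p,s}: ((r U s) U (s U q))=False (r U s)=True r=False s=True (s U q)=False q=False
F(((r U s) U (s U q))) holds; first witness at position 0.

Answer: 0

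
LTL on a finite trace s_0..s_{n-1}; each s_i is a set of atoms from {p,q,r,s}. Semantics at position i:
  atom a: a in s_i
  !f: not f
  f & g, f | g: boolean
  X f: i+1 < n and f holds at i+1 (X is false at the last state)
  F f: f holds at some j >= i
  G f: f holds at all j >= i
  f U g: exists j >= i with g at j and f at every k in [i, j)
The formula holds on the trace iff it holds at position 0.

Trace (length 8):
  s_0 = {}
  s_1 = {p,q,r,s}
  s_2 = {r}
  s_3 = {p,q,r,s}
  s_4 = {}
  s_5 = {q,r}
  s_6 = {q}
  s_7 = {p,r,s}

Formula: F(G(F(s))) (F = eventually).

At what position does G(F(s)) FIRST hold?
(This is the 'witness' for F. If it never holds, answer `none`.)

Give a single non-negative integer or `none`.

s_0={}: G(F(s))=True F(s)=True s=False
s_1={p,q,r,s}: G(F(s))=True F(s)=True s=True
s_2={r}: G(F(s))=True F(s)=True s=False
s_3={p,q,r,s}: G(F(s))=True F(s)=True s=True
s_4={}: G(F(s))=True F(s)=True s=False
s_5={q,r}: G(F(s))=True F(s)=True s=False
s_6={q}: G(F(s))=True F(s)=True s=False
s_7={p,r,s}: G(F(s))=True F(s)=True s=True
F(G(F(s))) holds; first witness at position 0.

Answer: 0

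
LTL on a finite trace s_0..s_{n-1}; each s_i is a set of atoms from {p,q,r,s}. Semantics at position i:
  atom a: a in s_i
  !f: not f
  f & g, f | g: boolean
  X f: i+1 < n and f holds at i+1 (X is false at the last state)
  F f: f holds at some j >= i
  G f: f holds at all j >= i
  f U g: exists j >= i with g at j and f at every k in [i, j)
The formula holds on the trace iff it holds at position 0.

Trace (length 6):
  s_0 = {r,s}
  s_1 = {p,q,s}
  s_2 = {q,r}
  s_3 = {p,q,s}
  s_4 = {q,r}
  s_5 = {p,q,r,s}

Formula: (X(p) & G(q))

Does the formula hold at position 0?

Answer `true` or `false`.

s_0={r,s}: (X(p) & G(q))=False X(p)=True p=False G(q)=False q=False
s_1={p,q,s}: (X(p) & G(q))=False X(p)=False p=True G(q)=True q=True
s_2={q,r}: (X(p) & G(q))=True X(p)=True p=False G(q)=True q=True
s_3={p,q,s}: (X(p) & G(q))=False X(p)=False p=True G(q)=True q=True
s_4={q,r}: (X(p) & G(q))=True X(p)=True p=False G(q)=True q=True
s_5={p,q,r,s}: (X(p) & G(q))=False X(p)=False p=True G(q)=True q=True

Answer: false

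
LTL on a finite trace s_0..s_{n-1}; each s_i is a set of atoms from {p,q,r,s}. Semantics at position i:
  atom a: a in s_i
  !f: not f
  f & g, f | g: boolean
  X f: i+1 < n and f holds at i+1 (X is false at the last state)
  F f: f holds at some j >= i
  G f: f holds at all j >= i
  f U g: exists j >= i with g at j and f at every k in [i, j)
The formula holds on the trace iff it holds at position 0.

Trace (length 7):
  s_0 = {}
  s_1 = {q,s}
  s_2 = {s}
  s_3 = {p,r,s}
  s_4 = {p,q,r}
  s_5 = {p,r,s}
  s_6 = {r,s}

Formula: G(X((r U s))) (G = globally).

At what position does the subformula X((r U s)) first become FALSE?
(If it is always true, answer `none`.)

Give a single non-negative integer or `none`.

s_0={}: X((r U s))=True (r U s)=False r=False s=False
s_1={q,s}: X((r U s))=True (r U s)=True r=False s=True
s_2={s}: X((r U s))=True (r U s)=True r=False s=True
s_3={p,r,s}: X((r U s))=True (r U s)=True r=True s=True
s_4={p,q,r}: X((r U s))=True (r U s)=True r=True s=False
s_5={p,r,s}: X((r U s))=True (r U s)=True r=True s=True
s_6={r,s}: X((r U s))=False (r U s)=True r=True s=True
G(X((r U s))) holds globally = False
First violation at position 6.

Answer: 6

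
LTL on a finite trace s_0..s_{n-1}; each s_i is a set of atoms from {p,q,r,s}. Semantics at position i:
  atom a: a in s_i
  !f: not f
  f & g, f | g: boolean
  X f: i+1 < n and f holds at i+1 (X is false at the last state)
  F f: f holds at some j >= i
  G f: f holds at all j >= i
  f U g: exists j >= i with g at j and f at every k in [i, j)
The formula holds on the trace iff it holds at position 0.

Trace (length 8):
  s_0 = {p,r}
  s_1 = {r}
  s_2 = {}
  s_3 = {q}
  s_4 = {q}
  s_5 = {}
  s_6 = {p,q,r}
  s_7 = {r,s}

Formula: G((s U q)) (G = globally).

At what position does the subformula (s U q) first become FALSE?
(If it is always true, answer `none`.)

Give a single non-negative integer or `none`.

s_0={p,r}: (s U q)=False s=False q=False
s_1={r}: (s U q)=False s=False q=False
s_2={}: (s U q)=False s=False q=False
s_3={q}: (s U q)=True s=False q=True
s_4={q}: (s U q)=True s=False q=True
s_5={}: (s U q)=False s=False q=False
s_6={p,q,r}: (s U q)=True s=False q=True
s_7={r,s}: (s U q)=False s=True q=False
G((s U q)) holds globally = False
First violation at position 0.

Answer: 0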